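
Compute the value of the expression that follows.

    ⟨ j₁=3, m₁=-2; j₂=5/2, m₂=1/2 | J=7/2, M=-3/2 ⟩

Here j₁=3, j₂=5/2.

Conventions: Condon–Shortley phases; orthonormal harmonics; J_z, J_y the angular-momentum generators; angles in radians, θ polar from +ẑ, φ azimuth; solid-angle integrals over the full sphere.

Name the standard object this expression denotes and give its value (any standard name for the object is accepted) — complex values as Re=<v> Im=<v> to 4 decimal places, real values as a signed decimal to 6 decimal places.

This is a Clebsch–Gordan (vector-coupling) coefficient.
√[8·2!4!3!/10! · 1!5!3!2!2!5!] = √(1536/7)
  +(−1)^1/∏(1,1,4,2,0,1)! = -1/48  (running -1/48)
  +(−1)^2/∏(2,0,3,1,1,2)! = 1/24  (running 1/48)
⟨..|..⟩ = √(1536/7)·(1/48) = +0.308607

Clebsch–Gordan coefficient, +√(2/21) ≈ +0.308607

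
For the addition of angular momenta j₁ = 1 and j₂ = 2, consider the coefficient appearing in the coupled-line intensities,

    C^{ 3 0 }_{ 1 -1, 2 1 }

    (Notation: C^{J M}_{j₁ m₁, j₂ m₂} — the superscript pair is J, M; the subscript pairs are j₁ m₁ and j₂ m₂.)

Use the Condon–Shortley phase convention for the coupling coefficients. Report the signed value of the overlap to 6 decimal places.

triangle: 0!*2!*4!/7! = 48/5040
(j±m)!: 0!*2!*3!*1!*3!*3! = 432
prefactor² = (2J+1)*Δ*N² = 144/5
  k=0: +1/(0!*0!*2!*3!*0!*1!) = 1/12
Σ = 1/12  ⇒  CG² = 144/5*(1/12)² = 1/5
CG = +√(1/5) = +0.447214

+√(1/5) = +0.447214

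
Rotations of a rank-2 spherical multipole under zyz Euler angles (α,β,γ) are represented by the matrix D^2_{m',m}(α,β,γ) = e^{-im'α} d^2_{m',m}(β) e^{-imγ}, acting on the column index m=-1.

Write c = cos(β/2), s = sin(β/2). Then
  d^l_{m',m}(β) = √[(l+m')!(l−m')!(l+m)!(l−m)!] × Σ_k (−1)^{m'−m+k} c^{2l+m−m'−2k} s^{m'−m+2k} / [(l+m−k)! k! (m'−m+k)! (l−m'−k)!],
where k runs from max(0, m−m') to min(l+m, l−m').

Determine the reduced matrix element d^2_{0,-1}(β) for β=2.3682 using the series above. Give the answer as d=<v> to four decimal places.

d=0.6122

d^2_{0,-1}(β=2.3682) via the finite sum:
Half-angle: c=0.377131, s=0.926160. N=√(2·2·1·6)=4.898979
k∈{0,1} keeps every argument non-negative
  k=0: (−1)^1·4.8990/(2)·0.3771^3·0.9262^1 = -0.121685
  k=1: (−1)^2·4.8990/(2)·0.3771^1·0.9262^3 = +0.733881
d^2_{0,-1}(2.3682) = -0.121685 +0.733881 = +0.612196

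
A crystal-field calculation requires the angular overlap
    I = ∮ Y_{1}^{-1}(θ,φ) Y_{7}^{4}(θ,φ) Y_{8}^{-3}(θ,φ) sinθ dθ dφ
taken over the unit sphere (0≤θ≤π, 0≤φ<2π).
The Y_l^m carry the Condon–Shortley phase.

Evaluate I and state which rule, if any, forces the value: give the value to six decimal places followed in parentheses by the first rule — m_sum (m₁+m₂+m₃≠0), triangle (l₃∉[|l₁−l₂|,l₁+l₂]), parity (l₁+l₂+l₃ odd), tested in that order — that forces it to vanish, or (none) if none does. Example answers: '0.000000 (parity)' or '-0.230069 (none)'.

-0.096758 (none)

Checks pass: Σm=0; 16 even; l₃=8∈[6,8].
(2·1+1)(2·7+1)(2·8+1) = 765
Δ: 0! 2! 14! / 17! → 1/2040
sum: t=0:+1/25401600 = 1/25401600
3j²(1 7 8; 0 0 0) = Δ·Π!·Σ² = 8/255  (sign +1)
sum: t=0:+1/479001600 = 1/479001600
3j²(1 7 8; -1 4 -3) = Δ·Π!·Σ² = 1/204  (sign -1)
combine: 4πI² = 765·8/255·1/204 = 2/17
take √, sign -1: I = -0.09675772
No selection rule forces the value: the integral is nonzero (none).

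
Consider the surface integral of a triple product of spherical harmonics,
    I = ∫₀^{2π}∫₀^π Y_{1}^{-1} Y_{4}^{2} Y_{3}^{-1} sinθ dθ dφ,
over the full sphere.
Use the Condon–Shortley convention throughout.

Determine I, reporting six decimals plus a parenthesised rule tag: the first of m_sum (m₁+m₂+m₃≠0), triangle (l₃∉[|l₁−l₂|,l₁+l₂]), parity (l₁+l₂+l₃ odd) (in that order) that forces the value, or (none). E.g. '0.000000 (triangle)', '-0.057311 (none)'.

0.238414 (none)

Checks pass: Σm=0; 8 even; l₃=3∈[3,5].
(2·1+1)(2·4+1)(2·3+1) = 189
Δ: 2! 0! 6! / 9! → 1/252
sum: t=1:−1/36 = -1/36
3j²(1 4 3; 0 0 0) = Δ·Π!·Σ² = 4/63  (sign +1)
sum: t=2:+1/96 = 1/96
3j²(1 4 3; -1 2 -1) = Δ·Π!·Σ² = 5/84  (sign +1)
combine: 4πI² = 189·4/63·5/84 = 5/7
take √, sign +1: I = 0.23841361
No selection rule forces the value: the integral is nonzero (none).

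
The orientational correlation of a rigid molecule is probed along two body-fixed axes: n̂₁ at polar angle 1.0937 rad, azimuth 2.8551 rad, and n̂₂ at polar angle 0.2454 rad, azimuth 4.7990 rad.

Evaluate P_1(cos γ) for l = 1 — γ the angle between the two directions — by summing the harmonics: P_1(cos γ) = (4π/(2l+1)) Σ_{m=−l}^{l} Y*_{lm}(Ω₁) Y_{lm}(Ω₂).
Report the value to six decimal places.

0.366778

Summing Y*_{l m}(θ₁,φ₁)·Y_{l m}(θ₂,φ₂) over m ∈ [−1, 1]; prefactor 4π/(2·1+1) = 4.188790:
  [-1]  conj(Y_{1,-1})(Ω₁) = -0.294404+0.086731i ; Y_{1,-1}(Ω₂) = +0.007261+0.083621i ; Δ = -0.009390-0.023989i
  [+0]  conj(Y_{1,0})(Ω₁) = +0.224367-0.000000i ; Y_{1,0}(Ω₂) = +0.473964+0.000000i ; Δ = +0.106342+0.000000i
  [+1]  conj(Y_{1,1})(Ω₁) = +0.294404+0.086731i ; Y_{1,1}(Ω₂) = -0.007261+0.083621i ; Δ = -0.009390+0.023989i
Total Σ_m = +0.087562+0.000000i. Multiply by 4.188790: +0.366778+0.000000i. P_1(cos γ) = 0.366778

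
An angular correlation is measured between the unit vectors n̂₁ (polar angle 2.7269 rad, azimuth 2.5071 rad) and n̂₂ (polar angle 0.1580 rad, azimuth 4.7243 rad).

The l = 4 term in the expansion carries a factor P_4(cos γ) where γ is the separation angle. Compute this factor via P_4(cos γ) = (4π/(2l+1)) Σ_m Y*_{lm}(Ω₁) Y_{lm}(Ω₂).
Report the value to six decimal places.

0.492506

Term-by-term m-sum for l=4 (normalisation 4π/9 = 1.396263):
  m=-4: (-0.009601-0.006620i) × (+0.000271-0.000013i) = -0.000003-0.000002i  (running Σ = -0.000003-0.000002i)
  m=-3: (-0.024470-0.070820i) × (-0.000172-0.004812i) = -0.000337+0.000130i  (running Σ = -0.000339+0.000128i)
  m=-2: (+0.078510-0.252182i) × (-0.048242+0.001149i) = -0.003498+0.012256i  (running Σ = -0.003837+0.012384i)
  m=-1: (+0.402346-0.296134i) × (+0.003351+0.281281i) = +0.084645+0.112180i  (running Σ = +0.080808+0.124564i)
  m=0: (+0.256946-0.000000i) × (+0.743797+0.000000i) = +0.191115+0.000000i  (running Σ = +0.271924+0.124564i)
  m=1: (-0.402346-0.296134i) × (-0.003351+0.281281i) = +0.084645-0.112180i  (running Σ = +0.356569+0.012384i)
  m=2: (+0.078510+0.252182i) × (-0.048242-0.001149i) = -0.003498-0.012256i  (running Σ = +0.353071+0.000128i)
  m=3: (+0.024470-0.070820i) × (+0.000172-0.004812i) = -0.000337-0.000130i  (running Σ = +0.352734-0.000002i)
  m=4: (-0.009601+0.006620i) × (+0.000271+0.000013i) = -0.000003+0.000002i  (running Σ = +0.352732-0.000000i)
Accumulated sum +0.352732-0.000000i; after 4π/(2l+1) scaling, +0.492506-0.000000i ⇒ P_4 = 0.492506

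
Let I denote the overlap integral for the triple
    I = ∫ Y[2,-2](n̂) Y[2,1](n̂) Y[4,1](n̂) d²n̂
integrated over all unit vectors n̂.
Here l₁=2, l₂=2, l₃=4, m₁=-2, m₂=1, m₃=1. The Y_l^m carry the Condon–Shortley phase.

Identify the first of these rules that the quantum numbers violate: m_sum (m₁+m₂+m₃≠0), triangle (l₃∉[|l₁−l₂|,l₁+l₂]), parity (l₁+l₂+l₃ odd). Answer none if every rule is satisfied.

m₁+m₂+m₃ = -2 + 1 + 1 = 0  ✓
triangle: |2−2|=0 ≤ l₃=4 ≤ 2+2=4  ✓
parity: l₁+l₂+l₃ = 8 is even  ✓

none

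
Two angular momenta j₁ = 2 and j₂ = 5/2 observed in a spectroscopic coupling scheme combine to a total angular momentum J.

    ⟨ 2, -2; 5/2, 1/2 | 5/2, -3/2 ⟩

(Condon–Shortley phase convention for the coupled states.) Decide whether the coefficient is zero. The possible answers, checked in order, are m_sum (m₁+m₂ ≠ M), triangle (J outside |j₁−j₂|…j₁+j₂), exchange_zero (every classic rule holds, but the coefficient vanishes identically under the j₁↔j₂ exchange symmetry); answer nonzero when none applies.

nonzero

m-sum: m₁+m₂ = -2+1/2 = -3/2, M = -3/2  ✓
triangle: |j₁−j₂| = 1/2 ≤ J = 5/2 ≤ j₁+j₂ = 9/2  ✓
exchange: j₁≠j₂ or m₁≠m₂ — the exchange symmetry imposes no constraint here
value check: CG = +√(27/70) = +0.621059 ≠ 0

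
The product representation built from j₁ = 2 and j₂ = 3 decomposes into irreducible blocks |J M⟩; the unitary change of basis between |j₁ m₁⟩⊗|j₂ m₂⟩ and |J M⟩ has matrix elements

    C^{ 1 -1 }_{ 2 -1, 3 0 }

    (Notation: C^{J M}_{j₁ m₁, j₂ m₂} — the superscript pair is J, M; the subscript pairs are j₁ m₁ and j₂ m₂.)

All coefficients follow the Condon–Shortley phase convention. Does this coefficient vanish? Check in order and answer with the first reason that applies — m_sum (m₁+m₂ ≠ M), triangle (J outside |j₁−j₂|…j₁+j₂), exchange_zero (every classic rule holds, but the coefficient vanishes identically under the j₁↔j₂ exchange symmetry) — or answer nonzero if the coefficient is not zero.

nonzero

m-sum: m₁+m₂ = -1+0 = -1, M = -1  ✓
triangle: |j₁−j₂| = 1 ≤ J = 1 ≤ j₁+j₂ = 5  ✓
exchange: j₁≠j₂ or m₁≠m₂ — the exchange symmetry imposes no constraint here
value check: CG = −√(3/35) = -0.292770 ≠ 0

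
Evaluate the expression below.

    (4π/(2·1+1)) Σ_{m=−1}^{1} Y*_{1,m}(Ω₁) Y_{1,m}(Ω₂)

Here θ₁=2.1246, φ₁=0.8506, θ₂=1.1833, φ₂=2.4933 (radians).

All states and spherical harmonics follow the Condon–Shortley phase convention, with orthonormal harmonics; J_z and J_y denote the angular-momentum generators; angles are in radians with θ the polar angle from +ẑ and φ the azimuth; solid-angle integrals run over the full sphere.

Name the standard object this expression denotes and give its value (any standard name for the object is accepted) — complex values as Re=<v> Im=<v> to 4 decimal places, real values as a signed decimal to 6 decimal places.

This sum is the spherical-harmonic addition theorem: it equals the Legendre polynomial P_l(cos γ) of the angle γ between the two directions.
Term-by-term m-sum for l=1 (normalisation 4π/3 = 4.188790):
  m=-1: Y*=(0.193806, 0.220882)  Y=(-0.254980, -0.193151)  product (-0.006753, -0.093754)
  m=+0: Y*=(-0.256969, -0.000000)  Y=(0.184629, 0.000000)  product (-0.047444, -0.000000)
  m=+1: Y*=(-0.193806, 0.220882)  Y=(0.254980, -0.193151)  product (-0.006753, 0.093754)
Accumulated sum (-0.060950, 0.000000); after 4π/(2l+1) scaling, (-0.255306, 0.000000) ⇒ P_1 = -0.255306

Legendre polynomial (addition theorem), -0.255306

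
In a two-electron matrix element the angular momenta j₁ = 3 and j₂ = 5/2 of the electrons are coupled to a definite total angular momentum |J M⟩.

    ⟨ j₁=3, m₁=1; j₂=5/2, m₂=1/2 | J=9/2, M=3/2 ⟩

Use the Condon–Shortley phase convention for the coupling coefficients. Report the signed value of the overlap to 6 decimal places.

+0.147122

√[10·1!5!4!/11! · 4!2!3!2!6!3!] = √(138240/77)
  +(−1)^0/∏(0,1,2,3,3,1)! = 1/72  (running 1/72)
  +(−1)^1/∏(1,0,1,2,4,2)! = -1/96  (running 1/288)
⟨..|..⟩ = √(138240/77)·(1/288) = +0.147122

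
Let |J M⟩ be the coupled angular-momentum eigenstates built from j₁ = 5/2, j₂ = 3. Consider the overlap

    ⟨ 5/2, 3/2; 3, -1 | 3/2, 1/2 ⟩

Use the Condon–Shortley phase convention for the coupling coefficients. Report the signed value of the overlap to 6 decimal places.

√[4·4!1!2!/8! · 4!1!2!4!2!1!] = √(384/35)
  +(−1)^0/∏(0,4,1,2,0,0)! = 1/48  (running 1/48)
  +(−1)^1/∏(1,3,0,1,1,1)! = -1/6  (running -7/48)
⟨..|..⟩ = √(384/35)·(-7/48) = -0.483046

-0.483046  (= −√(7/30))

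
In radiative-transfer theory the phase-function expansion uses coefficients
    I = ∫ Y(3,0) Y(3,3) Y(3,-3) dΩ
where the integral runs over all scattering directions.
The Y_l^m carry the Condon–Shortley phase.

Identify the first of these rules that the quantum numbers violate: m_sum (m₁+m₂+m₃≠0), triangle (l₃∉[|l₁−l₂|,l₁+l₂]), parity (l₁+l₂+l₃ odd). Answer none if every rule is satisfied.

parity

azimuthal sum: 0 + 3 − 3 = 0  ✓
0 ≤ 3 ≤ 6 (triangle on l)  ✓
L = 3 + 3 + 3 = 9 (odd)  ✗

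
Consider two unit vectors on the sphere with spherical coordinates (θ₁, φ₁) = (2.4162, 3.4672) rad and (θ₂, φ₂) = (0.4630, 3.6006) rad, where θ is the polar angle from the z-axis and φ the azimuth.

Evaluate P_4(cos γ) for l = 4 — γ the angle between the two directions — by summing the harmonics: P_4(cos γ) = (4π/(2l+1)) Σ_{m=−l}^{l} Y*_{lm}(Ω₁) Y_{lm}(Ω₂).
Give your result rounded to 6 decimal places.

-0.067308

Expand P_4 via completeness: Σ_{m} conj(Y_{4,m}) at Ω₁ times Y_{4,m} at Ω₂ —
  m=-4: Y*=0.02273 + 0.08266j  Y=-0.00462 - 0.01699j  product 0.00130 - 0.00077j
  m=-3: Y*=0.15305 + 0.22663j  Y=-0.01921 + 0.09791j  product -0.02513 + 0.01063j
  m=-2: Y*=0.34183 + 0.26052j  Y=0.18660 - 0.24404j  product 0.12736 - 0.03481j
  m=-1: Y*=0.20449 + 0.06904j  Y=-0.44127 + 0.21808j  product -0.10529 + 0.01413j
  m=+0: Y*=-0.29887 + 0.00000j  Y=0.14953 + 0.00000j  product -0.04469 + 0.00000j
  m=+1: Y*=-0.20449 + 0.06904j  Y=0.44127 + 0.21808j  product -0.10529 - 0.01413j
  m=+2: Y*=0.34183 - 0.26052j  Y=0.18660 + 0.24404j  product 0.12736 + 0.03481j
  m=+3: Y*=-0.15305 + 0.22663j  Y=0.01921 + 0.09791j  product -0.02513 - 0.01063j
  m=+4: Y*=0.02273 - 0.08266j  Y=-0.00462 + 0.01699j  product 0.00130 + 0.00077j
Total Σ_m = -0.04821 - 0.00000j. Multiply by 1.396263: -0.06731 - 0.00000j. P_4(cos γ) = -0.067308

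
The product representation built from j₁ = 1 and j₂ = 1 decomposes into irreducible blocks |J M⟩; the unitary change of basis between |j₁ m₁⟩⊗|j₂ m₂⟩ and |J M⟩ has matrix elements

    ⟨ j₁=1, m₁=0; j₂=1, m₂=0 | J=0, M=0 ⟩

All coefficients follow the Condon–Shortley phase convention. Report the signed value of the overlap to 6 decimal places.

−√(1/3) ≈ -0.577350

j₁+j₂−J=2  J+j₁−j₂=0  J−j₁+j₂=0  j₁+j₂+J+1=3
(j₁±m₁, j₂±m₂, J±M) = (1,1,1,1,0,0)
P² = 1/3
sum k=1..1:
  [1] −1/1 = -1
S = -1
C² = P²·S² = 1/3 ; C = -0.577350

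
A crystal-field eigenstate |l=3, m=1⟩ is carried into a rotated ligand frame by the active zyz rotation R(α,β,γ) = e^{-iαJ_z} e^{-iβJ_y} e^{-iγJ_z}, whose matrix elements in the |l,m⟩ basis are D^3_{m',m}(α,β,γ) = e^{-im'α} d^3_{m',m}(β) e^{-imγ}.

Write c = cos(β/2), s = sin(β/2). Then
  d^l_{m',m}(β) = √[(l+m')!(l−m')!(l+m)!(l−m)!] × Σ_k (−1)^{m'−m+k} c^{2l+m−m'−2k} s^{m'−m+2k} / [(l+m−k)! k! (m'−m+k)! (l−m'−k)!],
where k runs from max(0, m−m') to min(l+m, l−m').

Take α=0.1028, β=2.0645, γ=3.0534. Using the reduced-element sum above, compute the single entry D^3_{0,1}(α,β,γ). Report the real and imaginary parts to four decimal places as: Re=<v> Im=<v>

Re=-0.0467 Im=-0.0041

First d^3_{0,1}(β=2.0645), then the phase factors e^{-i(0)α} and e^{-i(1)γ}:
With c≡cos(β/2)=0.512889 and s≡sin(β/2)=0.858455, N=[6·6·24·2]^{1/2}=41.569219
The bounds max(0,m−m')=1 and min(l+m,l−m')=3 give 3 terms
  k=1: (−1)^0·41.5692/(12)·0.5129^5·0.8585^1 = +0.105542
  k=2: (−1)^1·41.5692/(4)·0.5129^3·0.8585^3 = -0.887021
  k=3: (−1)^2·41.5692/(12)·0.5129^1·0.8585^5 = +0.828327
d^3_{0,1}(2.0645) = +0.105542 -0.887021 +0.828327 = +0.046847
Phases: e^{-i·(0)·0.1028}=+1.000000+0.000000i, e^{-i·(1)·3.0534}=-0.996114-0.088078i ⇒ D=-0.046665-0.004126i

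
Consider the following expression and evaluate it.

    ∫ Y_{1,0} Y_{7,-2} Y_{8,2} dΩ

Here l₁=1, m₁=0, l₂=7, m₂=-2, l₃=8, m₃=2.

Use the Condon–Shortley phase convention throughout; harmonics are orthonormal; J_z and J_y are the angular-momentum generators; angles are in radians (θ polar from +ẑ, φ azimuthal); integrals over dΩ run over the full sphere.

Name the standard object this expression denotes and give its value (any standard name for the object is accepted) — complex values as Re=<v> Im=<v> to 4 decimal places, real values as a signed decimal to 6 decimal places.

This is a Gaunt coefficient — the integral of a triple product of spherical harmonics over the sphere.
m-sum 0 ✓  L=16 even ✓  6≤8≤8 ✓
Π(2lᵢ+1) = 3×15×17 = 765
triangle coeff Δ(1,7,8) = 1/2040
Σ_t [0,0]: t=0:+1/25401600 = 1/25401600
(3j)²=8/255 [(1 7 8; 0 0 0)], sign=+1
Σ_t [0,0]: t=0:+1/43545600 = 1/43545600
(3j)²=1/34 [(1 7 8; 0 -2 2)], sign=+1
⇒ 4πI² = 12/17
I = (+1)√(12/17/(4π)) = 0.23700703

Gaunt coefficient, +0.237007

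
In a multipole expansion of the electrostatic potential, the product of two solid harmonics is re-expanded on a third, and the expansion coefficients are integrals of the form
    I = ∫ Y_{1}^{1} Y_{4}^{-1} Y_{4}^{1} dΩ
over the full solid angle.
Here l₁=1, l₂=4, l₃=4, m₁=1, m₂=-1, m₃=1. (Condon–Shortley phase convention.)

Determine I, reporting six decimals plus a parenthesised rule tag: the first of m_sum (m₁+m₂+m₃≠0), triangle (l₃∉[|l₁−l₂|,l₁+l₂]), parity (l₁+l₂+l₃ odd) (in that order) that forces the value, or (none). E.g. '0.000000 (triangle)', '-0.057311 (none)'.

1 − 1 + 1 = 1 ≠ 0: azimuthal integral kills it; I = 0

0.000000 (m_sum)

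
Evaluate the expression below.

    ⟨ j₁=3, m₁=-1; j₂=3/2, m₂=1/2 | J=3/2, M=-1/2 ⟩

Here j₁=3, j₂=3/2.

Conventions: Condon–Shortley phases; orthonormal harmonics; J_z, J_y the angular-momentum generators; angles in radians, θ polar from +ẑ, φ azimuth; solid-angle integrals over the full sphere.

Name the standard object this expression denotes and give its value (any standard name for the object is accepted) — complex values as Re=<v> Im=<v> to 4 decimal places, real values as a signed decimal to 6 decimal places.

This is a Clebsch–Gordan (vector-coupling) coefficient.
j₁+j₂−J=3  J+j₁−j₂=3  J−j₁+j₂=0  j₁+j₂+J+1=7
(j₁±m₁, j₂±m₂, J±M) = (2,4,2,1,1,2)
P² = 192/35
sum k=2..2:
  [2] +1/4 = 1/4
S = 1/4
C² = P²·S² = 12/35 ; C = +0.585540

Clebsch–Gordan coefficient, +√(12/35) ≈ +0.585540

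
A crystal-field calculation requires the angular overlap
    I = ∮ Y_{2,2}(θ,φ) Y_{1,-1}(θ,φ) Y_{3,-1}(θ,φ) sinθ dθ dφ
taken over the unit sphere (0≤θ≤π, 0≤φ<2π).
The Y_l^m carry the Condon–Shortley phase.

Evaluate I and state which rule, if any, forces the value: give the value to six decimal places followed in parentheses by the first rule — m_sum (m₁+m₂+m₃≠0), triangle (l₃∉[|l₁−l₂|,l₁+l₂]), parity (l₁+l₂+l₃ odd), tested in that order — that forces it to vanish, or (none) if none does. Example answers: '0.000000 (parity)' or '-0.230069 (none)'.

-0.082589 (none)

m-sum 0 ✓  L=6 even ✓  1≤3≤3 ✓
Π(2lᵢ+1) = 5×3×7 = 105
triangle coeff Δ(2,1,3) = 1/105
Σ_t [0,0]: t=0:+1/4 = 1/4
(3j)²=3/35 [(2 1 3; 0 0 0)], sign=-1
Σ_t [0,0]: t=0:+1/48 = 1/48
(3j)²=1/105 [(2 1 3; 2 -1 -1)], sign=+1
⇒ 4πI² = 3/35
I = (-1)√(3/35/(4π)) = -0.08258890
No selection rule forces the value: the integral is nonzero (none).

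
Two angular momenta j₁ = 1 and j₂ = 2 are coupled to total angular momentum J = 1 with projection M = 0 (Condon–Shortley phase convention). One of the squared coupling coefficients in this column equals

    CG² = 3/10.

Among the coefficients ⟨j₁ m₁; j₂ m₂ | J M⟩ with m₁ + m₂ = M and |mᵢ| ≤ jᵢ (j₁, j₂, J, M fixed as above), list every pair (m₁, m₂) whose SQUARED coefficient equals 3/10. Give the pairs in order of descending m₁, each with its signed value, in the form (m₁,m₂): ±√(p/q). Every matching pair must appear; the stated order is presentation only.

Admissible pairs with m₁+m₂ = M = 0: (-1,1), (0,0), (1,-1)
  (m₁,m₂)=(1,-1): CG² = 3/10, CG = +√(3/10)   ← matches the target
  (m₁,m₂)=(0,0): CG² = 2/5, CG = −√(2/5)
  (m₁,m₂)=(-1,1): CG² = 3/10, CG = +√(3/10)   ← matches the target
Pairs with CG² = 3/10: (1,-1): +√(3/10); (-1,1): +√(3/10)

(1,-1): +√(3/10); (-1,1): +√(3/10)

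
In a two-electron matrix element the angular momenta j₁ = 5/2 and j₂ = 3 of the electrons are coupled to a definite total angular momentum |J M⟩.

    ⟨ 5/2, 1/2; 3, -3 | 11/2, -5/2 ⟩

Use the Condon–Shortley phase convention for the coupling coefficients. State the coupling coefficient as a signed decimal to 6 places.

j₁+j₂−J=0  J+j₁−j₂=5  J−j₁+j₂=6  j₁+j₂+J+1=12
(j₁±m₁, j₂±m₂, J±M) = (3,2,0,6,3,8)
P² = 49766400/11
sum k=0..0:
  [0] +1/8640 = 1/8640
S = 1/8640
C² = P²·S² = 2/33 ; C = +0.246183

+√(2/33) ≈ +0.246183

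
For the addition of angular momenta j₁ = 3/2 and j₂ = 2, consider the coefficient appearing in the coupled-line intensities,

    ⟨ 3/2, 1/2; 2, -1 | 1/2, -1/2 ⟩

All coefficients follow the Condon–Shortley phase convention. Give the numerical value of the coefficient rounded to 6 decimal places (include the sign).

triangle: 3!*0!*1!/5! = 6/120
(j±m)!: 2!*1!*1!*3!*0!*1! = 12
prefactor² = (2J+1)*Δ*N² = 6/5
  k=1: −1/(1!*2!*0!*0!*0!*1!) = -1/2
Σ = -1/2  ⇒  CG² = 6/5*(-1/2)² = 3/10
CG = −√(3/10) = -0.547723

-0.547723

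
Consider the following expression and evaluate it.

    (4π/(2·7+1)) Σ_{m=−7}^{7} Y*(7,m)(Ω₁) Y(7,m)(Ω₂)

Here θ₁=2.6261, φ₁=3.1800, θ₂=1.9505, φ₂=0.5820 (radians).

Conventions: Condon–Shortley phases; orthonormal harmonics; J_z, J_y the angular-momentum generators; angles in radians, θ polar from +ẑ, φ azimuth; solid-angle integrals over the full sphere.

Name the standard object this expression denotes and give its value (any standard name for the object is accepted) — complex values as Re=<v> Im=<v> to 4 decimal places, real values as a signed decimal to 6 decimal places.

This sum is the spherical-harmonic addition theorem: it equals the Legendre polynomial P_l(cos γ) of the angle γ between the two directions.
Expand P_7 via completeness: Σ_{m} conj(Y_{7,m}) at Ω₁ times Y_{7,m} at Ω₂ —
  m=-7: Y*=-0.003411-0.000940i  Y=-0.177644+0.239399i  product +0.000831-0.000650i
  m=-6: Y*=-0.022744-0.005336i  Y=+0.418082-0.152805i  product -0.010324+0.001245i
  m=-5: Y*=-0.092702-0.018024i  Y=-0.193979-0.045745i  product +0.017158+0.007737i
  m=-4: Y*=-0.254905-0.039472i  Y=-0.168791-0.178588i  product +0.035977+0.052185i
  m=-3: Y*=-0.460559-0.053303i  Y=+0.052039+0.293973i  product -0.008297-0.138166i
  m=-2: Y*=-0.451031-0.034714i  Y=-0.051209+0.118862i  product +0.027223-0.051833i
  m=-1: Y*=+0.011531+0.000443i  Y=+0.263464-0.173367i  product +0.003115-0.001882i
  m=+0: Y*=+0.449657-0.000000i  Y=+0.093454+0.000000i  product +0.042022+0.000000i
  m=+1: Y*=-0.011531+0.000443i  Y=-0.263464-0.173367i  product +0.003115+0.001882i
  m=+2: Y*=-0.451031+0.034714i  Y=-0.051209-0.118862i  product +0.027223+0.051833i
  m=+3: Y*=+0.460559-0.053303i  Y=-0.052039+0.293973i  product -0.008297+0.138166i
  m=+4: Y*=-0.254905+0.039472i  Y=-0.168791+0.178588i  product +0.035977-0.052185i
  m=+5: Y*=+0.092702-0.018024i  Y=+0.193979-0.045745i  product +0.017158-0.007737i
  m=+6: Y*=-0.022744+0.005336i  Y=+0.418082+0.152805i  product -0.010324-0.001245i
  m=+7: Y*=+0.003411-0.000940i  Y=+0.177644+0.239399i  product +0.000831+0.000650i
Total Σ_m = +0.173385-0.000000i. Multiply by 0.837758: +0.145255-0.000000i. P_7(cos γ) = 0.145255

Legendre polynomial (addition theorem), +0.145255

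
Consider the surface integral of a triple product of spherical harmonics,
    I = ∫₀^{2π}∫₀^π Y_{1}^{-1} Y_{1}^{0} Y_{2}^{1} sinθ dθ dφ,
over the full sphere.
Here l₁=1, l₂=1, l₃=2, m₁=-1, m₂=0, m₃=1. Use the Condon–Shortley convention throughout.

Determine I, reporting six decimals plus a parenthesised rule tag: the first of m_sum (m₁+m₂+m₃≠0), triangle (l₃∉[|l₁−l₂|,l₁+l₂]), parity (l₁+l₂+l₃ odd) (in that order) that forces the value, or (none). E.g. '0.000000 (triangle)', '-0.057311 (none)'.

m-sum 0 ✓  L=4 even ✓  0≤2≤2 ✓
Π(2lᵢ+1) = 3×3×5 = 45
triangle coeff Δ(1,1,2) = 1/30
Σ_t [0,0]: t=0:+1/1 = 1/1
(3j)²=2/15 [(1 1 2; 0 0 0)], sign=+1
Σ_t [0,0]: t=0:+1/2 = 1/2
(3j)²=1/10 [(1 1 2; -1 0 1)], sign=-1
⇒ 4πI² = 3/5
I = (-1)√(3/5/(4π)) = -0.21850969
No selection rule forces the value: the integral is nonzero (none).

-0.218510 (none)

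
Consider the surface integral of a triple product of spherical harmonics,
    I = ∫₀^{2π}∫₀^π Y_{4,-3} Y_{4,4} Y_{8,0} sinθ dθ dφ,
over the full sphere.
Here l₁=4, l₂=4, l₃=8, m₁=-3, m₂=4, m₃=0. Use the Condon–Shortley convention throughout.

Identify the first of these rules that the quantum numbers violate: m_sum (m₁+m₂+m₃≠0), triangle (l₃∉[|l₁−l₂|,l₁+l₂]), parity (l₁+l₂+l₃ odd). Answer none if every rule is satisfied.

azimuthal sum: -3 + 4 + 0 = 1  ✗
0 ≤ 8 ≤ 8 (triangle on l)
L = 4 + 4 + 8 = 16 (even)

m_sum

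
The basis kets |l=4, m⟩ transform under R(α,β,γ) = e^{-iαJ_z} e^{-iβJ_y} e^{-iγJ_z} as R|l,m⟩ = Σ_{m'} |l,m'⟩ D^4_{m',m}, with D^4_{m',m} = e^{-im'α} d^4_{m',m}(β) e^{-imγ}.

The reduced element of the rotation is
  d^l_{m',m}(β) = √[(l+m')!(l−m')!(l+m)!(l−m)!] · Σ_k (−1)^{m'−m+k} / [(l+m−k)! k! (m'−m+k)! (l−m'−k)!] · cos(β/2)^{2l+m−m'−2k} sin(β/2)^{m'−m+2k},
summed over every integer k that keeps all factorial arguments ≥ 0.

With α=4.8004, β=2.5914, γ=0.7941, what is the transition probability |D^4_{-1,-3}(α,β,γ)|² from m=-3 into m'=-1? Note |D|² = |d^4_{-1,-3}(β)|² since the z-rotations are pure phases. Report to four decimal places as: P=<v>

P=0.0035

Split into d^4_{-1,-3}(β=2.5914) × two z-phases.
With c≡cos(β/2)=0.271640 and s≡sin(β/2)=0.962399, N=[6·120·1·5040]^{1/2}=1904.940944
k: max(0,(-3)−(-1))=0 … min(4+(-3),4−(-1))=1
  k=0: (−1)^2·1904.9409/(240)·0.2716^6·0.9624^2 = +0.002954
  k=1: (−1)^3·1904.9409/(144)·0.2716^4·0.9624^4 = -0.061789
d^4_{-1,-3}(2.5914) = +0.002954 -0.061789 = -0.058836
|D^4_{-1,-3}|² = |d^4_{-1,-3}(β)|² = (-0.058836)² = 0.003462 (the z-rotation phases have unit modulus)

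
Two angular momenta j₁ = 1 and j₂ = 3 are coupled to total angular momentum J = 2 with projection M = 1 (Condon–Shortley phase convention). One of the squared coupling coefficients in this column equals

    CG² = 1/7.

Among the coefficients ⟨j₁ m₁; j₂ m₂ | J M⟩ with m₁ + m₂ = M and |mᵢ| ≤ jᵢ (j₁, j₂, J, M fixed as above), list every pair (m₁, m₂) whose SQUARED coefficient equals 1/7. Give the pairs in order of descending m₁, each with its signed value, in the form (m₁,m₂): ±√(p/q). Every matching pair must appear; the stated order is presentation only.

Admissible pairs with m₁+m₂ = M = 1: (-1,2), (0,1), (1,0)
  (m₁,m₂)=(1,0): CG² = 1/7, CG = +√(1/7)   ← matches the target
  (m₁,m₂)=(0,1): CG² = 8/21, CG = −√(8/21)
  (m₁,m₂)=(-1,2): CG² = 10/21, CG = +√(10/21)
Pairs with CG² = 1/7: (1,0): +√(1/7)

(1,0): +√(1/7)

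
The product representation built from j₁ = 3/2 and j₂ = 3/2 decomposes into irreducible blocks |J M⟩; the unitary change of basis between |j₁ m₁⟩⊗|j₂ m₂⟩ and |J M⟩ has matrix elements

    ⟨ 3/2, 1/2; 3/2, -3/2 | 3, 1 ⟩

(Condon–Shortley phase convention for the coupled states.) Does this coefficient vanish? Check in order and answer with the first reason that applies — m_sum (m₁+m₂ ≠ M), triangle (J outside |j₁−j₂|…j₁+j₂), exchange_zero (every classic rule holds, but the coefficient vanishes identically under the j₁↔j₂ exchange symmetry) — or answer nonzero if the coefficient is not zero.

m-sum: m₁+m₂ = 1/2+(-3/2) = -1, M = 1  ✗ ⇒ coefficient is 0

m_sum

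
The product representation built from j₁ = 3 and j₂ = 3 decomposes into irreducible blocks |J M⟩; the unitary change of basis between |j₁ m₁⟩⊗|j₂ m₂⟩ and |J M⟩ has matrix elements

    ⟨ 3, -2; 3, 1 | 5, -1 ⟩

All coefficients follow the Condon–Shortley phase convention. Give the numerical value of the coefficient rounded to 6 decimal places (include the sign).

-0.566947

triangle: 1!*5!*5!/12! = 14400/479001600
(j±m)!: 1!*5!*4!*2!*4!*6! = 99532800
prefactor² = (2J+1)*Δ*N² = 230400/7
  k=0: +1/(0!*1!*5!*4!*0!*1!) = 1/2880
  k=1: −1/(1!*0!*4!*3!*1!*2!) = -1/288
Σ = -1/320  ⇒  CG² = 230400/7*(-1/320)² = 9/28
CG = −√(9/28) = -0.566947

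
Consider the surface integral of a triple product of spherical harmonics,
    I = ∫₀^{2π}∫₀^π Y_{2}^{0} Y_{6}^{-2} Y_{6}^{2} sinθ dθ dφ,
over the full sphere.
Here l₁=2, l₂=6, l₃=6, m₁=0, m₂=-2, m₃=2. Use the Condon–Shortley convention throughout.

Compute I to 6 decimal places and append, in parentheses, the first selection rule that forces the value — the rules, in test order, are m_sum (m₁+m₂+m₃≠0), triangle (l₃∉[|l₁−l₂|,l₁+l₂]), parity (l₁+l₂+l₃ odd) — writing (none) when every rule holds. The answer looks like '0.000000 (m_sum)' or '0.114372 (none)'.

0.114688 (none)

Rules hold: Σm=0, L=14 even, 4≤6≤8.
N = 5·13·13 = 845
Δ = 2!·2!·10!/15! = 1/90090
Racah Σ t=0..2: t=0:+1/69120 t=1:−1/14400 t=2:+1/69120 = -7/172800
⇒ 3j(2 6 6; 0 0 0)² = 14/715, sgn -1
Racah Σ t=0..2: t=0:+1/69120 t=1:−1/30240 t=2:+1/322560 = -1/64512
⇒ 3j(2 6 6; 0 -2 2)² = 10/1001, sgn -1
4πI² = N·(3j₀)²·(3jₘ)² = 20/121
I = +1·√(0.165289/4π) = 0.11468784
No selection rule forces the value: the integral is nonzero (none).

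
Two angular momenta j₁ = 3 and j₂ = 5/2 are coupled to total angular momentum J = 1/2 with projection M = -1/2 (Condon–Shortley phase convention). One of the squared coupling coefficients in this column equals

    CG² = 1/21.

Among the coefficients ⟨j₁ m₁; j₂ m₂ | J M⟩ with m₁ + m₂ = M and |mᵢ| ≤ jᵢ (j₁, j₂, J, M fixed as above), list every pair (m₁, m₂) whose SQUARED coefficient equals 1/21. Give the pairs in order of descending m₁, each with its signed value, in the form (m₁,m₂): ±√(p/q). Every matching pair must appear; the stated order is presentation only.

Admissible pairs with m₁+m₂ = M = -1/2: (-3,5/2), (-2,3/2), (-1,1/2), (0,-1/2), (1,-3/2), (2,-5/2)
  (m₁,m₂)=(2,-5/2): CG² = 1/21, CG = +√(1/21)   ← matches the target
  (m₁,m₂)=(1,-3/2): CG² = 2/21, CG = −√(2/21)
  (m₁,m₂)=(0,-1/2): CG² = 1/7, CG = +√(1/7)
  (m₁,m₂)=(-1,1/2): CG² = 4/21, CG = −√(4/21)
  (m₁,m₂)=(-2,3/2): CG² = 5/21, CG = +√(5/21)
  (m₁,m₂)=(-3,5/2): CG² = 2/7, CG = −√(2/7)
Pairs with CG² = 1/21: (2,-5/2): +√(1/21)

(2,-5/2): +√(1/21)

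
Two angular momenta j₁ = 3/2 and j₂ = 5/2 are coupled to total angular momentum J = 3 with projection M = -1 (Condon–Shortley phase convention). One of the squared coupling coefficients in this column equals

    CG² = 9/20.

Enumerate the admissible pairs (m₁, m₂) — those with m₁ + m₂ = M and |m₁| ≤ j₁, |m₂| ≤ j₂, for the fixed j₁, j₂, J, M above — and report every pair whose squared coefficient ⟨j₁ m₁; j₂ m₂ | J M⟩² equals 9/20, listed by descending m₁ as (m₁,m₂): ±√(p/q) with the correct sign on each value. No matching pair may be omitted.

(-3/2,1/2): −√(9/20)

Admissible pairs with m₁+m₂ = M = -1: (-3/2,1/2), (-1/2,-1/2), (1/2,-3/2), (3/2,-5/2)
  (m₁,m₂)=(3/2,-5/2): CG² = 1/8, CG = +√(1/8)
  (m₁,m₂)=(1/2,-3/2): CG² = 49/120, CG = +√(49/120)
  (m₁,m₂)=(-1/2,-1/2): CG² = 1/60, CG = −√(1/60)
  (m₁,m₂)=(-3/2,1/2): CG² = 9/20, CG = −√(9/20)   ← matches the target
Pairs with CG² = 9/20: (-3/2,1/2): −√(9/20)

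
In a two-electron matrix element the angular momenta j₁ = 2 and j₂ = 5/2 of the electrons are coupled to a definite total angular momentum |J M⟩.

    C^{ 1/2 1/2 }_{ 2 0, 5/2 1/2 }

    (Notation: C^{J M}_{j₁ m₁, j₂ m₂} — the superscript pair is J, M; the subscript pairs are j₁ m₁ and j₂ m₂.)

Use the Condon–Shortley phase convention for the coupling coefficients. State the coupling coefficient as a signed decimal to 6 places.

√[2·4!0!1!/6! · 2!2!3!2!1!0!] = √(16/5)
  +(−1)^2/∏(2,2,0,1,0,0)! = 1/4  (running 1/4)
⟨..|..⟩ = √(16/5)·(1/4) = +0.447214

+√(1/5) = +0.447214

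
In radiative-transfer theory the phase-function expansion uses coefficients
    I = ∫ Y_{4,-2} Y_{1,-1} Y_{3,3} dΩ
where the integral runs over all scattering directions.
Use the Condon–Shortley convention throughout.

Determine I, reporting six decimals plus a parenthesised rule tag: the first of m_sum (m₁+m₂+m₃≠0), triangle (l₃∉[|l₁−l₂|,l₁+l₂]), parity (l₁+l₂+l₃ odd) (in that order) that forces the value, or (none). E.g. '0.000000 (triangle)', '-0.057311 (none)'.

m-sum 0 ✓  L=8 even ✓  3≤3≤5 ✓
Π(2lᵢ+1) = 9×3×7 = 189
triangle coeff Δ(4,1,3) = 1/252
Σ_t [1,1]: t=1:−1/36 = -1/36
(3j)²=4/63 [(4 1 3; 0 0 0)], sign=+1
Σ_t [0,0]: t=0:+1/1440 = 1/1440
(3j)²=1/252 [(4 1 3; -2 -1 3)], sign=+1
⇒ 4πI² = 1/21
I = (+1)√(1/21/(4π)) = 0.06155813
No selection rule forces the value: the integral is nonzero (none).

0.061558 (none)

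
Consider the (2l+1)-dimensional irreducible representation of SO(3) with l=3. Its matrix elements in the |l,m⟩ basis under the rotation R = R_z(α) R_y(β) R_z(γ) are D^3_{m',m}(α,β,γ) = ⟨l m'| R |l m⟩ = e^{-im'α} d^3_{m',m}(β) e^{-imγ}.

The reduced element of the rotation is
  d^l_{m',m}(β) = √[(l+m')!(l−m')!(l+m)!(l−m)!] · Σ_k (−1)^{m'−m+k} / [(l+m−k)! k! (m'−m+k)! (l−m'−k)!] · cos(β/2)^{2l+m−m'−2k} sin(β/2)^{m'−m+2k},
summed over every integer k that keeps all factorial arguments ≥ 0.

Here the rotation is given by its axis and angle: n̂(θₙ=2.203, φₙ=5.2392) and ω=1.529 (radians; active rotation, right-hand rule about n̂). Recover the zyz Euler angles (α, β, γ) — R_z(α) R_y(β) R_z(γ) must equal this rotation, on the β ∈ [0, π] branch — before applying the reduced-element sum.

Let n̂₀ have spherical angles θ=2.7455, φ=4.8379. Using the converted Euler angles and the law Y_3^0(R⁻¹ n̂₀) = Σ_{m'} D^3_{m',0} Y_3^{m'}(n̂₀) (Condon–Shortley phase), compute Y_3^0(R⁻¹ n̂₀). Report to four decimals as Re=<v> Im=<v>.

Re=0.3254 Im=0.0000

Axis–angle → zyz. n̂ = (sinθₙcosφₙ, sinθₙsinφₙ, cosθₙ) = (+0.405606, -0.697347, -0.590924), ω = 1.5290.
R = I cosω + sinω [n̂]ₓ + (1−cosω) n̂n̂ᵀ gives
  R = [+0.199426, +0.319378, -0.926405; -0.861437, +0.507758, -0.010391; +0.467071, +0.800112, +0.376385]
β = atan2(√(R₁₃²+R₂₃²), R₃₃) = 1.184905; α = atan2(R₂₃, R₁₃) mod 2π = 3.152809; γ = atan2(R₃₂, −R₃₁) mod 2π = 2.099186
Need the full column D^3_{m',0} for m'=−3..3 at α=3.1528, β=1.1849, γ=2.0992.
cos(β/2)=0.829574, sin(β/2)=0.558397
d^3_{-3,0}: single k=3 term ⇒ +0.444539;  D = -0.444287-0.014955i
d^3_{-2,0}: k∈[2..3] ⇒ +0.808848 -0.366475 = +0.442374;  D = +0.442262+0.009922i
d^3_{-1,0}: k∈[1..3] ⇒ +0.759991 -1.033015 +0.156014 = -0.117011;  D = +0.117003+0.001312i
d^3_{0,0}: k∈[0..3] ⇒ +0.325934 -1.329073 +0.602180 -0.030315 = -0.431275;  D = -0.431275+0.000000i
d^3_{1,0}: k∈[0..2] ⇒ -0.759991 +1.033015 -0.156014 = +0.117011;  D = -0.117003+0.001312i
d^3_{2,0}: k∈[0..1] ⇒ +0.808848 -0.366475 = +0.442374;  D = +0.442262-0.009922i
d^3_{3,0}: single k=0 term ⇒ -0.444539;  D = +0.444287-0.014955i
Y_3^{m'}(θ=2.7455,φ=4.8379) and Σ D·Y over m':
  (-0.4443-0.0150i)·(-0.0088-0.0223i)  (+0.4423+0.0099i)·(+0.1359-0.0349i)  (+0.1170+0.0013i)·(+0.0508+0.4028i)  (-0.4313+0.0000i)·(-0.4323+0.0000i)  (-0.1170+0.0013i)·(-0.0508+0.4028i)  (+0.4423-0.0099i)·(+0.1359+0.0349i)  (+0.4443-0.0150i)·(+0.0088-0.0223i)
Y_3^0(R⁻¹ n̂) = +0.325391+0.000000i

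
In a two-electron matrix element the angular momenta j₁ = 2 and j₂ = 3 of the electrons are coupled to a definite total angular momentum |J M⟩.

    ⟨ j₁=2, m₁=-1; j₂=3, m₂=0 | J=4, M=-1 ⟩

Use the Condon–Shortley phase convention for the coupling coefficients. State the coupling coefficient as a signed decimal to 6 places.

triangle: 1!×3!×5!/10! = 720/3628800
(j±m)!: 1!×3!×3!×3!×3!×5! = 155520
prefactor² = (2J+1)×Δ×N² = 1944/7
  k=0: +1/(0!×1!×3!×3!×0!×2!) = 1/72
  k=1: −1/(1!×0!×2!×2!×1!×3!) = -1/24
Σ = -1/36  ⇒  CG² = 1944/7×(-1/36)² = 3/14
CG = −√(3/14) = -0.462910

−√(3/14) ≈ -0.462910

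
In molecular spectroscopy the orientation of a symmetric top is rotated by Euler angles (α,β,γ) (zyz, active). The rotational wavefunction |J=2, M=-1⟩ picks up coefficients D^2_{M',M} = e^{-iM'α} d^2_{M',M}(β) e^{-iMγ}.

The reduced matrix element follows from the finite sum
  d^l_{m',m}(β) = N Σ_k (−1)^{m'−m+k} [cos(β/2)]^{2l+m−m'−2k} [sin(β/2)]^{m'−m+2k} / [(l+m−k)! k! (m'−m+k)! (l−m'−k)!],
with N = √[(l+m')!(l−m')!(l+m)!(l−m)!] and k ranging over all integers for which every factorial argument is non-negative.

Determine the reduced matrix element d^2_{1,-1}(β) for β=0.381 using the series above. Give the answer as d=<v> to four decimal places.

d^2_{1,-1}(β=0.3810) via the finite sum:
c=cos(0.381000/2)=0.981910, s=sin(0.381000/2)=0.189350; N=√[6·1·1·6]=6.000000
k∈{0,1} keeps every argument non-negative
  k=0: (−1)^2·6.0000/(2)·0.9819^2·0.1893^2 = +0.103704
  k=1: (−1)^3·6.0000/(6)·0.9819^0·0.1893^4 = -0.001285
d^2_{1,-1}(0.3810) = +0.103704 -0.001285 = +0.102418

d=0.1024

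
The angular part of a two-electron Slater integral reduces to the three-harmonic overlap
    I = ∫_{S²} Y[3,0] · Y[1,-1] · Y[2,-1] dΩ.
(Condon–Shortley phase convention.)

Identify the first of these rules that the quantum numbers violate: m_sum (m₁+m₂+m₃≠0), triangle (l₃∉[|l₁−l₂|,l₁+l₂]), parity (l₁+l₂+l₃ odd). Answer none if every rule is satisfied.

m₁+m₂+m₃ = 0 − 1 − 1 = -2  ✗
triangle: |3−1|=2 ≤ l₃=2 ≤ 3+1=4
parity: l₁+l₂+l₃ = 6 is even

m_sum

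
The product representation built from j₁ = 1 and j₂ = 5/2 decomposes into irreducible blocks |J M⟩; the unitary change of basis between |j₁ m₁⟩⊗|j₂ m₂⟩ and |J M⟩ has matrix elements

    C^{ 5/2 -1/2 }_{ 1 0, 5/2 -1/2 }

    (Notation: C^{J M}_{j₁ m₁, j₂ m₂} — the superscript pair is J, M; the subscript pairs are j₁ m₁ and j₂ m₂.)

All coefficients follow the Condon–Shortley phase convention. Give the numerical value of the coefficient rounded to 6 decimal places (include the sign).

j₁+j₂−J=1  J+j₁−j₂=1  J−j₁+j₂=4  j₁+j₂+J+1=7
(j₁±m₁, j₂±m₂, J±M) = (1,1,2,3,2,3)
P² = 144/35
sum k=0..1:
  [0] +1/4 = 1/4
  [1] −1/6 = -1/6
S = 1/12
C² = P²·S² = 1/35 ; C = +0.169031

+√(1/35) ≈ +0.169031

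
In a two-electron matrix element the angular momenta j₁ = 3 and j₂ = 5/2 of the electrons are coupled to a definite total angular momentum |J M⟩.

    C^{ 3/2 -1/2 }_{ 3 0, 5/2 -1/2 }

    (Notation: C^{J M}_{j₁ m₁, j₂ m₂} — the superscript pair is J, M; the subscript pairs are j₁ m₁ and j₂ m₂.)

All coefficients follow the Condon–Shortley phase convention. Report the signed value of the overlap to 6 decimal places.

+0.338062  (= +√(4/35))

j₁+j₂−J=4  J+j₁−j₂=2  J−j₁+j₂=1  j₁+j₂+J+1=8
(j₁±m₁, j₂±m₂, J±M) = (3,3,2,3,1,2)
P² = 144/35
sum k=1..2:
  [1] −1/12 = -1/12
  [2] +1/4 = 1/4
S = 1/6
C² = P²·S² = 4/35 ; C = +0.338062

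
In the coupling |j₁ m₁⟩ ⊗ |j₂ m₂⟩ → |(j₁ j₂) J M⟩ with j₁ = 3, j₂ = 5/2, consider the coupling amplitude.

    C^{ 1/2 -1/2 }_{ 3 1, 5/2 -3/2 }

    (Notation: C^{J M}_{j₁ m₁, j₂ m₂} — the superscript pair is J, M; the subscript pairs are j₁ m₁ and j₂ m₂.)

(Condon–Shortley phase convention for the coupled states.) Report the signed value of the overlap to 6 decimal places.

-0.308607  (= −√(2/21))

√[2·5!1!0!/7! · 4!2!1!4!0!1!] = √(384/7)
  +(−1)^1/∏(1,4,1,0,0,0)! = -1/24  (running -1/24)
⟨..|..⟩ = √(384/7)·(-1/24) = -0.308607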